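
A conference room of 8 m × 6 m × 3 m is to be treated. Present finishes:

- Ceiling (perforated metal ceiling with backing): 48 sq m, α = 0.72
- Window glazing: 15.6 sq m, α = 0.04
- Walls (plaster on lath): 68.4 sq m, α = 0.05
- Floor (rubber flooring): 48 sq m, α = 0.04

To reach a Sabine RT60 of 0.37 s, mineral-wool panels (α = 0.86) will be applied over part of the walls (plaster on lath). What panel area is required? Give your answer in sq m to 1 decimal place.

27.3

Summing Sᵢαᵢ: 34.560 + 0.624 + 3.420 + 1.920 → A₁ = 40.524 sabins.
V = 144 m³. Target absorption A₂ = 0.161 × 144 / 0.37 = 62.659 sabins.
ΔA needed = 62.659 − 40.524 = 22.135 sabins.
Each sq m of panel replacing the walls (plaster on lath) adds (0.86 − 0.05) = 0.81 sabins.
Area = ΔA/Δα = 22.135/0.81 = 27.3 sq m.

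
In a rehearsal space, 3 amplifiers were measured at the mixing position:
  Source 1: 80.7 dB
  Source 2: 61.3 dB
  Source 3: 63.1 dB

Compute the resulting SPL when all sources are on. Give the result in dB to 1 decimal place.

80.8 dB

Sum in the linear (power) domain: Σ 10^(Lᵢ/10) = 10^(80.7/10) + 10^(61.3/10) + 10^(63.1/10) = 1.209e+08.
L_total = 10·log₁₀(1.209e+08) = 80.8 dB.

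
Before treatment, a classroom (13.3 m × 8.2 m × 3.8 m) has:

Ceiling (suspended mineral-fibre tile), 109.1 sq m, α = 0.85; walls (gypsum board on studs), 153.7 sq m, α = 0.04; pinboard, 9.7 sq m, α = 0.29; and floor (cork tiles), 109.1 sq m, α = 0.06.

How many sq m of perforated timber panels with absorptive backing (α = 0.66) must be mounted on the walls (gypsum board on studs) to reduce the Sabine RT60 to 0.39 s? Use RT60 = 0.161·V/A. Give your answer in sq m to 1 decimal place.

Summing Sᵢαᵢ: 92.735 + 6.148 + 2.813 + 6.546 → A₁ = 108.242 sabins.
V = 414.428 m³. Target absorption A₂ = 0.161 × 414.428 / 0.39 = 171.084 sabins.
ΔA needed = 171.084 − 108.242 = 62.842 sabins.
Each sq m of panel replacing the walls (gypsum board on studs) adds (0.66 − 0.04) = 0.62 sabins.
Area = ΔA/Δα = 62.842/0.62 = 101.4 sq m.

101.4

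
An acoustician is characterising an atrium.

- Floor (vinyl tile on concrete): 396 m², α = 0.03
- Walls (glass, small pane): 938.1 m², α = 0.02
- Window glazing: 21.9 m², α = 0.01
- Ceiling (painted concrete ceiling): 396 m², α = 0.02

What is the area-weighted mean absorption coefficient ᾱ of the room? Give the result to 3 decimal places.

S = Σ Sᵢ = 396 + 938.1 + 21.9 + 396 = 1752.0 m².
Weighted sum Σ Sα = 38.781.
ᾱ = A/S = 0.022.

0.022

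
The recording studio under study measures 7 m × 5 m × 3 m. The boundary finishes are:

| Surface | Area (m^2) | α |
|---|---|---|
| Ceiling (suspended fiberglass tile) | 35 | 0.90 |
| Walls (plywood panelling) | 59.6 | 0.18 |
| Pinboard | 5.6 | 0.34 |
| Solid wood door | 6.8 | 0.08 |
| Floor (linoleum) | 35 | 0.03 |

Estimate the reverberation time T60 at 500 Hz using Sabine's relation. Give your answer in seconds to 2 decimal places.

0.37 sec

Total absorption A = 35*0.90 + 59.6*0.18 + 5.6*0.34 + 6.8*0.08 + 35*0.03
  = 31.500 + 10.728 + 1.904 + 0.544 + 1.050 = 45.726 m^2 sabins.
Volume V = 7 × 5 × 3 = 105 m³.
T = 0.161 V/A = 0.161·105/45.726 = 0.37 s.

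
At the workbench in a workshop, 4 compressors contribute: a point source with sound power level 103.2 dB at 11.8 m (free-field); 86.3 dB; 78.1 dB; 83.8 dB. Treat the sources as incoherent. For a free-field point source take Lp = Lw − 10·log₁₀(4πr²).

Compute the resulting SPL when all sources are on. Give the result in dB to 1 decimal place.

Source at 11.8 m: Lp = 103.2 − 10·log₁₀(4π·11.8²) = 103.2 − 10·log₁₀(1749.741) = 70.8 dB.
Σ 10^(Lᵢ/10) = 7.431e+08.
Back to dB: 10·log₁₀ Σ = 88.7 dB.

88.7 dB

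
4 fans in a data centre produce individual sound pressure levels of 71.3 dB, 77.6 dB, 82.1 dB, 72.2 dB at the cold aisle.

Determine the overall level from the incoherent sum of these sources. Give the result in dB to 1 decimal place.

Sum in the linear (power) domain: Σ 10^(Lᵢ/10) = 10^(71.3/10) + 10^(77.6/10) + 10^(82.1/10) + 10^(72.2/10) = 2.498e+08.
Back to dB: 10·log₁₀ Σ = 84.0 dB.

84.0 dB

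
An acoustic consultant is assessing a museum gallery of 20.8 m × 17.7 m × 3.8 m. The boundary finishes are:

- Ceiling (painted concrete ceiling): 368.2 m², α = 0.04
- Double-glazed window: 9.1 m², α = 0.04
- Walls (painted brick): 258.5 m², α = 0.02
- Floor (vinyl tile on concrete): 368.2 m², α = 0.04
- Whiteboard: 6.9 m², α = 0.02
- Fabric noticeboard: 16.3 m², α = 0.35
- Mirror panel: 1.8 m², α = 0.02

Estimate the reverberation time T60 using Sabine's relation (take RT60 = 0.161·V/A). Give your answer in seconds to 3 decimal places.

5.511 sec

Summing Sᵢαᵢ: 14.728 + 0.364 + 5.170 + 14.728 + 0.138 + 5.705 + 0.036 → A = 40.869 sabins.
Room volume: 1399.008 m³.
T = 0.161 V/A = 0.161·1399.008/40.869 = 5.511 s.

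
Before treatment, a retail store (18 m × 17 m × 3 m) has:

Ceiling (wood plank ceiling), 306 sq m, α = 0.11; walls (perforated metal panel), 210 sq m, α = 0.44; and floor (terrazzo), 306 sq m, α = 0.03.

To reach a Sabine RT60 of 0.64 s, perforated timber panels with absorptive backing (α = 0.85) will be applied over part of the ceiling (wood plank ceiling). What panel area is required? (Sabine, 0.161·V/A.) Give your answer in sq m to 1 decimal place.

129.3

Equivalent absorption area: A₁ = 306×0.11 + 210×0.44 + 306×0.03 = 135.240 sq m.
Required A₂ = 0.161·918/0.64 = 230.934 sabins.
Absorption to add: 230.934 − 135.240 = 95.694 sabins.
Each sq m of panel replacing the ceiling (wood plank ceiling) adds (0.85 − 0.11) = 0.74 sabins.
Area = ΔA/Δα = 95.694/0.74 = 129.3 sq m.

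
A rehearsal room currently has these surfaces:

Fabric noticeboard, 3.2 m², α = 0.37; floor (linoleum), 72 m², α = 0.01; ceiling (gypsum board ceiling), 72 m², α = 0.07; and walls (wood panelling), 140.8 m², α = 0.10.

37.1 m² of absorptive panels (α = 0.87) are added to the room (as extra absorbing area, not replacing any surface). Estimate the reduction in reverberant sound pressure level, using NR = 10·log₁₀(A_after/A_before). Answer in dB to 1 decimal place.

4.0 dB

Summing Sᵢαᵢ: 1.184 + 0.720 + 5.040 + 14.080 → A_before = 21.024 sabins.
Treatment contributes 37.1·0.87 = 32.277 sabins.
New total A_after = 53.301 sabins.
Reduction = 10 log₁₀(A_after/A_before) = 10 log₁₀(2.5352) = 4.0 dB.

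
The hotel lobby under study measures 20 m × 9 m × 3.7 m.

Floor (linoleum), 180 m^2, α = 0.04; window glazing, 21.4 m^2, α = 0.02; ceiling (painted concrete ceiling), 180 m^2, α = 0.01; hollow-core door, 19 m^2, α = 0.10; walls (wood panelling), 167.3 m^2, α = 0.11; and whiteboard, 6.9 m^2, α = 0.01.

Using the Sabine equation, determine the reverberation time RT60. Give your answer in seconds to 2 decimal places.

Equivalent absorption area: A = 180·0.04 + 21.4·0.02 + 180·0.01 + 19·0.10 + 167.3·0.11 + 6.9·0.01 = 29.800 m^2.
Volume V = 20 × 9 × 3.7 = 666 m³.
Sabine: RT60 = 0.161 × 666 / 29.800 = 3.60 s.

3.60 s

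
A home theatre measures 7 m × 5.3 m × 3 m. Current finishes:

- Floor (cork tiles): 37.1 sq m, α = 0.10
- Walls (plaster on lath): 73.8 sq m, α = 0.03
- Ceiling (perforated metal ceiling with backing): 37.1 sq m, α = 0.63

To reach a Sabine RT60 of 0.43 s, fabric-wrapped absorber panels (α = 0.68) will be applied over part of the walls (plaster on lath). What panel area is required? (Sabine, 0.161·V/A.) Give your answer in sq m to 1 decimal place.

19.0

A₁ = Σ Sᵢαᵢ = 37.1·0.10 + 73.8·0.03 + 37.1·0.63 = 29.297 sabins.
V = 111.3 m³. Target absorption A₂ = 0.161 × 111.3 / 0.43 = 41.673 sabins.
Absorption to add: 41.673 − 29.297 = 12.376 sabins.
Net gain per sq m: Δα = 0.68 − 0.03 = 0.65.
Area = ΔA/Δα = 12.376/0.65 = 19.0 sq m.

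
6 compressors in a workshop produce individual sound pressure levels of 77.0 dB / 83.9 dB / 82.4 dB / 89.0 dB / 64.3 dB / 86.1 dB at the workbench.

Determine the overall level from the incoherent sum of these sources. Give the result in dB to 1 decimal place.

Sum in the linear (power) domain: Σ 10^(Lᵢ/10) = 10^(77.0/10) + 10^(83.9/10) + 10^(82.4/10) + 10^(89.0/10) + 10^(64.3/10) + 10^(86.1/10) = 1.674e+09.
L_total = 10·log₁₀(1.674e+09) = 92.2 dB.

92.2 dB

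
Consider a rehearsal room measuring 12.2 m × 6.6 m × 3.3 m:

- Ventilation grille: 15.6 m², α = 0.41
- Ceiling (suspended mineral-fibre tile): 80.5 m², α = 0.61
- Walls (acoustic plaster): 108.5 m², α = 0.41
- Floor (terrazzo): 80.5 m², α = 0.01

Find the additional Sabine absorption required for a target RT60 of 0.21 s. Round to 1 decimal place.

102.9 sabins

Summing Sᵢαᵢ: 6.396 + 49.105 + 44.485 + 0.805 → A₁ = 100.791 sabins.
V = 265.716 m³. Required absorption A₂ = 0.161 × 265.716 / 0.21 = 203.716 sabins.
Shortfall: 203.716 − 100.791 = 102.9 sabins.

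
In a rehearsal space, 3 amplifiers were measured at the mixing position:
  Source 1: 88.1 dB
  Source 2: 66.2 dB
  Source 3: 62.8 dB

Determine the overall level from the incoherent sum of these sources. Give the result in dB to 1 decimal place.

Converting to relative power and adding: 10^(88.1/10) + 10^(66.2/10) + 10^(62.8/10) = 6.517e+08.
Back to dB: 10·log₁₀ Σ = 88.1 dB.

88.1 dB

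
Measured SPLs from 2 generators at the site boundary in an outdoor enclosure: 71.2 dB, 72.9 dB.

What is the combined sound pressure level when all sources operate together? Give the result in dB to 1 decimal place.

75.1 dB

Converting to relative power and adding: 10^(71.2/10) + 10^(72.9/10) = 3.268e+07.
L_total = 10·log₁₀(3.268e+07) = 75.1 dB.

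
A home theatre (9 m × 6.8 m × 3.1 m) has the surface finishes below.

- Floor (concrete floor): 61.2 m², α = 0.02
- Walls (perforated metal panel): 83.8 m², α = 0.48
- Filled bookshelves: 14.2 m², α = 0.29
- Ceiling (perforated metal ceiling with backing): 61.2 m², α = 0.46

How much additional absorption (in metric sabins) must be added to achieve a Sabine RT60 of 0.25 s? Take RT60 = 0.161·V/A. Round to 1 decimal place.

Total absorption A₁ = 61.2·0.02 + 83.8·0.48 + 14.2·0.29 + 61.2·0.46
  = 1.224 + 40.224 + 4.118 + 28.152 = 73.718 m² sabins.
For T = 0.25 s, need A₂ = 0.161·V/T = 0.161·189.72/0.25 = 122.180 sabins.
Additional absorption ΔA = 122.180 − 73.718 = 48.5 sabins.

48.5 sabins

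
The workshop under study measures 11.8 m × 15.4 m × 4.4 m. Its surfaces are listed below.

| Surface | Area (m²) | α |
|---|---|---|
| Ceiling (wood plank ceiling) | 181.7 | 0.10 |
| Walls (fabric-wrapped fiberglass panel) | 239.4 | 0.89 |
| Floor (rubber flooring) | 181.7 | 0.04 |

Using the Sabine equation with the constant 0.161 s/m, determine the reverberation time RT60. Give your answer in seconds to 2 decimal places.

0.54 s

Total absorption A = 181.7*0.10 + 239.4*0.89 + 181.7*0.04
  = 18.170 + 213.066 + 7.268 = 238.504 m² sabins.
Volume V = 11.8 × 15.4 × 4.4 = 799.568 m³.
Sabine: RT60 = 0.161 × 799.568 / 238.504 = 0.54 s.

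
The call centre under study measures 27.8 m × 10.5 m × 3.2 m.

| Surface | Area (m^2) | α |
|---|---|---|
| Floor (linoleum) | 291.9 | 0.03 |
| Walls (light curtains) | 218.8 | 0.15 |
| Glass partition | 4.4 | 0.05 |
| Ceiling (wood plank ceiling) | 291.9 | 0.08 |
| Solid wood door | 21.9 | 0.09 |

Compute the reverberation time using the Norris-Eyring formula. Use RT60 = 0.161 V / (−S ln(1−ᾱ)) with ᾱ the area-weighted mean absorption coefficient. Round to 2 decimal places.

Total surface area S = 291.9 + 218.8 + 4.4 + 291.9 + 21.9 = 828.9 m^2.
Σ(Sᵢαᵢ) = 291.9×0.03 + 218.8×0.15 + 4.4×0.05 + 291.9×0.08 + 21.9×0.09 = 67.120.
ᾱ = 67.120 / 828.9 = 0.0810.
Eyring denominator: −S ln(1−ᾱ) = 70.016.
V = 27.8 × 10.5 × 3.2 = 934.08 m³.
RT60 = 0.161 × 934.08 / 70.016 = 2.15 s.

2.15 s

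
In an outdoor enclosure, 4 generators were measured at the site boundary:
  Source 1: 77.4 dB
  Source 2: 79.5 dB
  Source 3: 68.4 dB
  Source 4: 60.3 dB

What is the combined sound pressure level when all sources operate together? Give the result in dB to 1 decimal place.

81.8 dB

Converting to relative power and adding: 10^(77.4/10) + 10^(79.5/10) + 10^(68.4/10) + 10^(60.3/10) = 1.521e+08.
L_total = 10·log₁₀(1.521e+08) = 81.8 dB.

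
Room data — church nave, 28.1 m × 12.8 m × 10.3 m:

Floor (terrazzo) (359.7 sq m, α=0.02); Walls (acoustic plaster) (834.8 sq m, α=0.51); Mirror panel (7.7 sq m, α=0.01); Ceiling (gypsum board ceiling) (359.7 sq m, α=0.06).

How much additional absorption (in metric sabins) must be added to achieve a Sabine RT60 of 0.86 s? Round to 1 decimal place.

239.0 sabins

A₁ = Σ Sᵢαᵢ = 359.7×0.02 + 834.8×0.51 + 7.7×0.01 + 359.7×0.06 = 454.601 sabins.
V = 3704.704 m³. Required absorption A₂ = 0.161 × 3704.704 / 0.86 = 693.555 sabins.
Additional absorption ΔA = 693.555 − 454.601 = 239.0 sabins.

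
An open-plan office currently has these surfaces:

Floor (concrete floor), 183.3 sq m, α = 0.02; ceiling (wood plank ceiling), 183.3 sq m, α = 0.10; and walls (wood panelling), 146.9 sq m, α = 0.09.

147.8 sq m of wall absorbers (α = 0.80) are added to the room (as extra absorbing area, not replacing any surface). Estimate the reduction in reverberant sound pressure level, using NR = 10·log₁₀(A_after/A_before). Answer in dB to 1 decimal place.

Equivalent absorption area: A_before = 183.3·0.02 + 183.3·0.10 + 146.9·0.09 = 35.217 sq m.
Added absorption = 147.8 × 0.80 = 118.240 sabins.
A_after = 35.217 + 118.240 = 153.457 sabins.
Reduction = 10 log₁₀(A_after/A_before) = 10 log₁₀(4.3575) = 6.4 dB.

6.4 dB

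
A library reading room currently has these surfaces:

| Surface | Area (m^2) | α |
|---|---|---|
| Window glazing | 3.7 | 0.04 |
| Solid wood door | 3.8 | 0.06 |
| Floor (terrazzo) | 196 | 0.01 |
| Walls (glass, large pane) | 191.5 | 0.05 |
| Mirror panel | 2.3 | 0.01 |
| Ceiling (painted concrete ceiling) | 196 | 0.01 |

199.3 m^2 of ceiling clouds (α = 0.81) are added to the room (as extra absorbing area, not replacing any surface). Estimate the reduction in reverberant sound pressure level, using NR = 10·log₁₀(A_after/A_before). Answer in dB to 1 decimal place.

Equivalent absorption area: A_before = 3.7*0.04 + 3.8*0.06 + 196*0.01 + 191.5*0.05 + 2.3*0.01 + 196*0.01 = 13.894 m^2.
Added absorption = 199.3 × 0.81 = 161.433 sabins.
New total A_after = 175.327 sabins.
Reduction = 10 log₁₀(A_after/A_before) = 10 log₁₀(12.6189) = 11.0 dB.

11.0 dB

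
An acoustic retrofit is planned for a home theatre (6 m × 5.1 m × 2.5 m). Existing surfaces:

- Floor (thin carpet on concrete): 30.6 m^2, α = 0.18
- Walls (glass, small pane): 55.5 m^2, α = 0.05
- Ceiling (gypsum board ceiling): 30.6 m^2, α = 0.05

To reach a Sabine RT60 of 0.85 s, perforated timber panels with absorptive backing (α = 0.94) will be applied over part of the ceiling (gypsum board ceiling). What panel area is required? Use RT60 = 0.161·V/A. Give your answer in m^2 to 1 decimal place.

5.3

Equivalent absorption area: A₁ = 30.6*0.18 + 55.5*0.05 + 30.6*0.05 = 9.813 m^2.
Required A₂ = 0.161·76.5/0.85 = 14.490 sabins.
Absorption to add: 14.490 − 9.813 = 4.677 sabins.
Net gain per m^2: Δα = 0.94 − 0.05 = 0.89.
Panel area = 4.677 / 0.89 = 5.3 m^2.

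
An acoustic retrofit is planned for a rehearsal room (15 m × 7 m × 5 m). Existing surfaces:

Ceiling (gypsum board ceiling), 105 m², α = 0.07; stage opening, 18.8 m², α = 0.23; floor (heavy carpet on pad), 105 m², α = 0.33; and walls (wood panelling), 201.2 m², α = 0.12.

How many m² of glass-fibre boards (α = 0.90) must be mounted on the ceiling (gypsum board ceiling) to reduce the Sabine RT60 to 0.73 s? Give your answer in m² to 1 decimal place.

54.6

A₁ = Σ Sᵢαᵢ = 105·0.07 + 18.8·0.23 + 105·0.33 + 201.2·0.12 = 70.468 sabins.
Required A₂ = 0.161·525/0.73 = 115.788 sabins.
Absorption to add: 115.788 − 70.468 = 45.320 sabins.
Each m² of panel replacing the ceiling (gypsum board ceiling) adds (0.90 − 0.07) = 0.83 sabins.
Panel area = 45.320 / 0.83 = 54.6 m².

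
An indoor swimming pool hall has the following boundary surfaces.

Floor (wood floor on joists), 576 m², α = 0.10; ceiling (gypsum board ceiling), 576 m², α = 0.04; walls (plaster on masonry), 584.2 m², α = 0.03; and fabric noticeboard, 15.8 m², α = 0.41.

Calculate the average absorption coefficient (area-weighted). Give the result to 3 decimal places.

Total surface area S = 1752.0 m².
A = 576×0.10 + 576×0.04 + 584.2×0.03 + 15.8×0.41 = 104.644 sabins.
ᾱ = A/S = 0.060.

0.060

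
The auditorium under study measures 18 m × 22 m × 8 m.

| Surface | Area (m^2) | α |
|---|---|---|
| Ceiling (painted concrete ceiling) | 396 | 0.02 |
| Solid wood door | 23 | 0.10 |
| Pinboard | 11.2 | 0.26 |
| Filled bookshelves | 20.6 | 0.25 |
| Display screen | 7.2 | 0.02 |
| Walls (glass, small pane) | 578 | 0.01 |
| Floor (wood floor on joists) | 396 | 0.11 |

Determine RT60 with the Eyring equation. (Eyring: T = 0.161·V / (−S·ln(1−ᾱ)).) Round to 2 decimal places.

S = Σ Sᵢ = 1432.0 m^2.
Σ(Sᵢαᵢ) = 396×0.02 + 23×0.10 + 11.2×0.26 + 20.6×0.25 + 7.2×0.02 + 578×0.01 + 396×0.11 = 67.766.
Mean coefficient ᾱ = A/S = 0.0473.
Eyring denominator: −S ln(1−ᾱ) = 69.388.
V = 18 × 22 × 8 = 3168 m³.
T = 0.161·V/[−S·ln(1−ᾱ)] = 0.161·3168/69.388 = 7.35 s.

7.35 s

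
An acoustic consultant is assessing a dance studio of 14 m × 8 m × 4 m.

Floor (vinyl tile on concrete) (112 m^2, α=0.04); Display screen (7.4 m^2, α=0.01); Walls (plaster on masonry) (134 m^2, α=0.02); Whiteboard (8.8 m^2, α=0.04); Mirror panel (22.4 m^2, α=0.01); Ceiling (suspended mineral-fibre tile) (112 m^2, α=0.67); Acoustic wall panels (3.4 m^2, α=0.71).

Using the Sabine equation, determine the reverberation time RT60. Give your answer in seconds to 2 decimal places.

0.85 sec

Summing Sᵢαᵢ: 4.480 + 0.074 + 2.680 + 0.352 + 0.224 + 75.040 + 2.414 → A = 85.264 sabins.
Room volume: 448 m³.
T = 0.161 V/A = 0.161·448/85.264 = 0.85 s.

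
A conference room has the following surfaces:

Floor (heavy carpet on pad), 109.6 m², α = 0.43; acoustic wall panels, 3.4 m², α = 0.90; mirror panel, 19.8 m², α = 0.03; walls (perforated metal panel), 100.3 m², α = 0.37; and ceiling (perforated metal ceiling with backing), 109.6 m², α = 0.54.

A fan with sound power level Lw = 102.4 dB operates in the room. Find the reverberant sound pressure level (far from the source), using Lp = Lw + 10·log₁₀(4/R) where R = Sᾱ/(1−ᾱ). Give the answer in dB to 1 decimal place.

84.3 dB

Σ(Sᵢαᵢ) = 109.6·0.43 + 3.4·0.90 + 19.8·0.03 + 100.3·0.37 + 109.6·0.54 = 147.077; total area S = 342.7 m².
ᾱ = 0.4292, so room constant R = A/(1−ᾱ) = 257.668 m².
Lp = Lw + 10 log₁₀(4/R) = 102.4 -18.09 = 84.3 dB.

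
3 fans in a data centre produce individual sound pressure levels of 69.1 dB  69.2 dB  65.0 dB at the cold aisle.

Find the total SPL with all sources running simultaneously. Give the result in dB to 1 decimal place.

Sum in the linear (power) domain: Σ 10^(Lᵢ/10) = 10^(69.1/10) + 10^(69.2/10) + 10^(65.0/10) = 1.961e+07.
L_total = 10·log₁₀(1.961e+07) = 72.9 dB.

72.9 dB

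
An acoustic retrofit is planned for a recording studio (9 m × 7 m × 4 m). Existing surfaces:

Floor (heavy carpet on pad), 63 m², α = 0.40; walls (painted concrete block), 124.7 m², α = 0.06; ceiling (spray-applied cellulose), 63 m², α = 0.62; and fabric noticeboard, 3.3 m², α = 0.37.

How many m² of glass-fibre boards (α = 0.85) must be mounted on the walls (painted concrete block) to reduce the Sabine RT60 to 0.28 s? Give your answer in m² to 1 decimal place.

A₁ = Σ Sᵢαᵢ = 63×0.40 + 124.7×0.06 + 63×0.62 + 3.3×0.37 = 72.963 sabins.
Required A₂ = 0.161·252/0.28 = 144.900 sabins.
ΔA needed = 144.900 − 72.963 = 71.937 sabins.
Net gain per m²: Δα = 0.85 − 0.06 = 0.79.
Panel area = 71.937 / 0.79 = 91.1 m².

91.1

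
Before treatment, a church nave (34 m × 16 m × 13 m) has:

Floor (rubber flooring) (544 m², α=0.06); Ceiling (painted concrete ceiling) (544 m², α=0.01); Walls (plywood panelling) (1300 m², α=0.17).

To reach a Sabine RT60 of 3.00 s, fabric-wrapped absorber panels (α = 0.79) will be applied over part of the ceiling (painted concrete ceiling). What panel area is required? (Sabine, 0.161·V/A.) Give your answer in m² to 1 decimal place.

154.4

Summing Sᵢαᵢ: 32.640 + 5.440 + 221.000 → A₁ = 259.080 sabins.
Required A₂ = 0.161·7072/3.00 = 379.531 sabins.
Absorption to add: 379.531 − 259.080 = 120.451 sabins.
Each m² of panel replacing the ceiling (painted concrete ceiling) adds (0.79 − 0.01) = 0.78 sabins.
Area = ΔA/Δα = 120.451/0.78 = 154.4 m².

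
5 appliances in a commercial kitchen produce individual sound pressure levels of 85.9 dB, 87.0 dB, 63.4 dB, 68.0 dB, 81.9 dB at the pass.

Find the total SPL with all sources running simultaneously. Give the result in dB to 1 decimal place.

Sum in the linear (power) domain: Σ 10^(Lᵢ/10) = 10^(85.9/10) + 10^(87.0/10) + 10^(63.4/10) + 10^(68.0/10) + 10^(81.9/10) = 1.054e+09.
L_total = 10·log₁₀(1.054e+09) = 90.2 dB.

90.2 dB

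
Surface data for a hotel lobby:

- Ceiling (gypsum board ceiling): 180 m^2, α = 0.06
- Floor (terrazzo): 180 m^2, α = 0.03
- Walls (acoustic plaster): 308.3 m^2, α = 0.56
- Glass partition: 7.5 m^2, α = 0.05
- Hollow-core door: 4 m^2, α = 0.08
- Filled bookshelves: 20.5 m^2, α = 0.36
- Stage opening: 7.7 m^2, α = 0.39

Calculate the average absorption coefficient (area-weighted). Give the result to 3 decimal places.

S = Σ Sᵢ = 180 + 180 + 308.3 + 7.5 + 4 + 20.5 + 7.7 = 708.0 m^2.
A = 180*0.06 + 180*0.03 + 308.3*0.56 + 7.5*0.05 + 4*0.08 + 20.5*0.36 + 7.7*0.39 = 199.926 sabins.
ᾱ = A/S = 0.282.

0.282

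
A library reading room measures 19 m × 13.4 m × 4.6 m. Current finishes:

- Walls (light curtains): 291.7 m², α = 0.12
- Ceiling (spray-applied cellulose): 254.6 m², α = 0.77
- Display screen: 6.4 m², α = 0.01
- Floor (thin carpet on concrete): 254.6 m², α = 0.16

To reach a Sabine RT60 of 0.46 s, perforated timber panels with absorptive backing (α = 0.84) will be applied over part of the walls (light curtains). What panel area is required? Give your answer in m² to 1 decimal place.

Total absorption A₁ = 291.7×0.12 + 254.6×0.77 + 6.4×0.01 + 254.6×0.16
  = 35.004 + 196.042 + 0.064 + 40.736 = 271.846 m² sabins.
V = 1171.16 m³. Target absorption A₂ = 0.161 × 1171.16 / 0.46 = 409.906 sabins.
Absorption to add: 409.906 − 271.846 = 138.060 sabins.
Each m² of panel replacing the walls (light curtains) adds (0.84 − 0.12) = 0.72 sabins.
Panel area = 138.060 / 0.72 = 191.8 m².

191.8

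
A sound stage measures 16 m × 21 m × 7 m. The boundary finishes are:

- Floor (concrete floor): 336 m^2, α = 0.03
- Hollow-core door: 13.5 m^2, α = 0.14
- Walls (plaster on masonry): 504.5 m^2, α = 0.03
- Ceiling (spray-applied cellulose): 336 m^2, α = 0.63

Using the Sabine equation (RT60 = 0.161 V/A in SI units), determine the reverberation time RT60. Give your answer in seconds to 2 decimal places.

1.59 s

A = Σ Sᵢαᵢ = 336×0.03 + 13.5×0.14 + 504.5×0.03 + 336×0.63 = 238.785 sabins.
Volume V = 16 × 21 × 7 = 2352 m³.
Sabine: RT60 = 0.161 × 2352 / 238.785 = 1.59 s.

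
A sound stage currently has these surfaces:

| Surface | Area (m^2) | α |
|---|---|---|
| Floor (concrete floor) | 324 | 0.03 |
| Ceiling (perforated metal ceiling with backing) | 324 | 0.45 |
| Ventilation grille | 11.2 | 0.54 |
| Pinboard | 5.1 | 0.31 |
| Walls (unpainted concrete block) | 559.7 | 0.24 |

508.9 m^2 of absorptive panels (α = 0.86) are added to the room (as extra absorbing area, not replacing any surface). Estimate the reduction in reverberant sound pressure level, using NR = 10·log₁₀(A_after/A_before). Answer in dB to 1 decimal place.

3.9 dB

Equivalent absorption area: A_before = 324×0.03 + 324×0.45 + 11.2×0.54 + 5.1×0.31 + 559.7×0.24 = 297.477 m^2.
Added absorption = 508.9 × 0.86 = 437.654 sabins.
New total A_after = 735.131 sabins.
Reduction = 10 log₁₀(A_after/A_before) = 10 log₁₀(2.4712) = 3.9 dB.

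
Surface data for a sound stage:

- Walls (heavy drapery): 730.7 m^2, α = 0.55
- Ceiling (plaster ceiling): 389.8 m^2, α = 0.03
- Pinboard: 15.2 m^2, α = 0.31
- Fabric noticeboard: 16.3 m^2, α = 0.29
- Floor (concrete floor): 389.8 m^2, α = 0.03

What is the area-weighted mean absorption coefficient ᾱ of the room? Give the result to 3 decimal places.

Total surface area S = 1541.8 m^2.
Σ(Sᵢαᵢ) = 730.7×0.55 + 389.8×0.03 + 15.2×0.31 + 16.3×0.29 + 389.8×0.03 = 434.712.
ᾱ = 434.712 / 1541.8 = 0.282.

0.282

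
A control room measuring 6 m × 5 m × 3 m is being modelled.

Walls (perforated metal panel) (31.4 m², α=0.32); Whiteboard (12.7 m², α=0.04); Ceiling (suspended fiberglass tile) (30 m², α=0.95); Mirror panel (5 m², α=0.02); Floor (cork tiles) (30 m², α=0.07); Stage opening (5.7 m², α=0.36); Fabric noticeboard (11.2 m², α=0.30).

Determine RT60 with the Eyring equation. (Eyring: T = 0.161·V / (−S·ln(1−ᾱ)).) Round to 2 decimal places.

0.25 s

Total surface area S = 31.4 + 12.7 + 30 + 5 + 30 + 5.7 + 11.2 = 126.0 m².
Σ(Sᵢαᵢ) = 31.4·0.32 + 12.7·0.04 + 30·0.95 + 5·0.02 + 30·0.07 + 5.7·0.36 + 11.2·0.30 = 46.668.
Mean coefficient ᾱ = A/S = 0.3704.
Eyring denominator: −S ln(1−ᾱ) = 58.296.
V = 6 × 5 × 3 = 90 m³.
RT60 = 0.161 × 90 / 58.296 = 0.25 s.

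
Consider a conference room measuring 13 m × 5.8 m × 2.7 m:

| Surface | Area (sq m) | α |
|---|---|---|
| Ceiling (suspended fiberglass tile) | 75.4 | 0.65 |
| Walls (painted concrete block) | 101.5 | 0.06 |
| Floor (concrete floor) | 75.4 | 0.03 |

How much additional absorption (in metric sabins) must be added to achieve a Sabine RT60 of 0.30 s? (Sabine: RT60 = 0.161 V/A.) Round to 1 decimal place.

Summing Sᵢαᵢ: 49.010 + 6.090 + 2.262 → A₁ = 57.362 sabins.
For T = 0.30 s, need A₂ = 0.161·V/T = 0.161·203.58/0.30 = 109.255 sabins.
ΔA = A₂ − A₁ = 109.255 − 57.362 = 51.9 sabins.

51.9 sabins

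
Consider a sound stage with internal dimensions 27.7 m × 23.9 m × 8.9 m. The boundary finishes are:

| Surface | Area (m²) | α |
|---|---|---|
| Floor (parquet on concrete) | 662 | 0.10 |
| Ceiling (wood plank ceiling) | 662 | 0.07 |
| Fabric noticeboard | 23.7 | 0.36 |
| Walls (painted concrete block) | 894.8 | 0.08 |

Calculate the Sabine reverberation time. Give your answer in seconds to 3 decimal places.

4.924 s

Equivalent absorption area: A = 662*0.10 + 662*0.07 + 23.7*0.36 + 894.8*0.08 = 192.656 m².
V = 27.7·23.9·8.9 = 5892.067 m³.
RT60 = 0.161 · V / A = 0.161 × 5892.067 / 192.656 = 4.924 s.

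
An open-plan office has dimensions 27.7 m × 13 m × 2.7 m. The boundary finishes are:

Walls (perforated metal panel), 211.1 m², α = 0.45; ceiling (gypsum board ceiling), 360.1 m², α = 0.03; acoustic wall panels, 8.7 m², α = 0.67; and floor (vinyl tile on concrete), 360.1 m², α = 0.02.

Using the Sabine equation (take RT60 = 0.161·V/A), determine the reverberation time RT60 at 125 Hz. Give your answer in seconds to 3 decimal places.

Summing Sᵢαᵢ: 94.995 + 10.803 + 5.829 + 7.202 → A = 118.829 sabins.
Volume V = 27.7 × 13 × 2.7 = 972.27 m³.
T = 0.161 V/A = 0.161·972.27/118.829 = 1.317 s.

1.317 s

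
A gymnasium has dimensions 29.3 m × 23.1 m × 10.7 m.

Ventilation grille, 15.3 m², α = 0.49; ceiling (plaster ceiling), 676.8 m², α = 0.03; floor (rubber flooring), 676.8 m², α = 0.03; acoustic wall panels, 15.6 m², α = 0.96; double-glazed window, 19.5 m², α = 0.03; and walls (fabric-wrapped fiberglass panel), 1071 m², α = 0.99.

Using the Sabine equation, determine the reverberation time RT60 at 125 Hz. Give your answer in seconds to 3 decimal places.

Equivalent absorption area: A = 15.3×0.49 + 676.8×0.03 + 676.8×0.03 + 15.6×0.96 + 19.5×0.03 + 1071×0.99 = 1123.956 m².
V = 29.3·23.1·10.7 = 7242.081 m³.
Sabine: RT60 = 0.161 × 7242.081 / 1123.956 = 1.037 s.

1.037 s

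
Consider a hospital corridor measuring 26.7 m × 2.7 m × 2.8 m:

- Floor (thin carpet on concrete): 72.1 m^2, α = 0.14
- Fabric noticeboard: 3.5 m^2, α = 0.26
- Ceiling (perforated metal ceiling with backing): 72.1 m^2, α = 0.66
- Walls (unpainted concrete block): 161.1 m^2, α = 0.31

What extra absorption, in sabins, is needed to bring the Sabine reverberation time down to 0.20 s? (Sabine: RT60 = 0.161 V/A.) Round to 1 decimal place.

Equivalent absorption area: A₁ = 72.1·0.14 + 3.5·0.26 + 72.1·0.66 + 161.1·0.31 = 108.531 m^2.
Target A₂ = 0.161·201.852/0.20 = 162.491 sabins (V = 201.852 m³).
Additional absorption ΔA = 162.491 − 108.531 = 54.0 sabins.

54.0 sabins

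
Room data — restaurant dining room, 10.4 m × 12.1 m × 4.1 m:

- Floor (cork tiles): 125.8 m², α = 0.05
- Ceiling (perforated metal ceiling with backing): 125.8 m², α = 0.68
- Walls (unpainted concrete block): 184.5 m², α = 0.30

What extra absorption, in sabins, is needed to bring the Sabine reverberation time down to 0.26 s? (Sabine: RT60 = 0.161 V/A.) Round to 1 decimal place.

Equivalent absorption area: A₁ = 125.8·0.05 + 125.8·0.68 + 184.5·0.30 = 147.184 m².
V = 515.944 m³. Required absorption A₂ = 0.161 × 515.944 / 0.26 = 319.488 sabins.
Additional absorption ΔA = 319.488 − 147.184 = 172.3 sabins.

172.3 sabins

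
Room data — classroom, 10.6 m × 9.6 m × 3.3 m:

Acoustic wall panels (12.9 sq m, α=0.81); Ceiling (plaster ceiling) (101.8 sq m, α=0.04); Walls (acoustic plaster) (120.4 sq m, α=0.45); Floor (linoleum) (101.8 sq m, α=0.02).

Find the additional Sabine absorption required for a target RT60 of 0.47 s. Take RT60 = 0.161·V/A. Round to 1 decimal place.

Summing Sᵢαᵢ: 10.449 + 4.072 + 54.180 + 2.036 → A₁ = 70.737 sabins.
For T = 0.47 s, need A₂ = 0.161·V/T = 0.161·335.808/0.47 = 115.032 sabins.
ΔA = A₂ − A₁ = 115.032 − 70.737 = 44.3 sabins.

44.3 sabins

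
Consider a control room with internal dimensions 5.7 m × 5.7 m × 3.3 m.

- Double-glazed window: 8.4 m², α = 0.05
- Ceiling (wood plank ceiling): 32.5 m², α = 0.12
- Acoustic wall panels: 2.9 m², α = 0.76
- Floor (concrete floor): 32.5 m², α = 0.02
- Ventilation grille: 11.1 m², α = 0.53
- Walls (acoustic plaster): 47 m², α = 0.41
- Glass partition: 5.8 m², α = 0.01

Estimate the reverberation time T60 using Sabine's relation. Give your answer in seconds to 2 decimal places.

0.53 seconds

Total absorption A = 8.4*0.05 + 32.5*0.12 + 2.9*0.76 + 32.5*0.02 + 11.1*0.53 + 47*0.41 + 5.8*0.01
  = 0.420 + 3.900 + 2.204 + 0.650 + 5.883 + 19.270 + 0.058 = 32.385 m² sabins.
Volume V = 5.7 × 5.7 × 3.3 = 107.217 m³.
T = 0.161 V/A = 0.161·107.217/32.385 = 0.53 s.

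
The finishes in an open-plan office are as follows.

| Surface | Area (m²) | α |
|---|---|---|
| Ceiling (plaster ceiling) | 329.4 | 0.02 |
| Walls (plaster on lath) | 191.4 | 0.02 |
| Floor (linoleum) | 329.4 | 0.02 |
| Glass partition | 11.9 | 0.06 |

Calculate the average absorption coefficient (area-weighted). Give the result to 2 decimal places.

0.02

S = Σ Sᵢ = 329.4 + 191.4 + 329.4 + 11.9 = 862.1 m².
Σ(Sᵢαᵢ) = 329.4*0.02 + 191.4*0.02 + 329.4*0.02 + 11.9*0.06 = 17.718.
ᾱ = A/S = 0.02.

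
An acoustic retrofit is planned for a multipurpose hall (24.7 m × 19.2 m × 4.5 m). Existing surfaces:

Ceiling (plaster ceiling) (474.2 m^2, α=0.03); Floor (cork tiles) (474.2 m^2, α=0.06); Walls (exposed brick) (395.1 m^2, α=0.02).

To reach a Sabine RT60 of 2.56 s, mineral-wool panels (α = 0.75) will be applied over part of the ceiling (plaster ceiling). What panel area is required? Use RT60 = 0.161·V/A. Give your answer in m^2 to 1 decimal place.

116.2

Equivalent absorption area: A₁ = 474.2·0.03 + 474.2·0.06 + 395.1·0.02 = 50.580 m^2.
Required A₂ = 0.161·2134.08/2.56 = 134.214 sabins.
ΔA needed = 134.214 − 50.580 = 83.634 sabins.
Net gain per m^2: Δα = 0.75 − 0.03 = 0.72.
Area = ΔA/Δα = 83.634/0.72 = 116.2 m^2.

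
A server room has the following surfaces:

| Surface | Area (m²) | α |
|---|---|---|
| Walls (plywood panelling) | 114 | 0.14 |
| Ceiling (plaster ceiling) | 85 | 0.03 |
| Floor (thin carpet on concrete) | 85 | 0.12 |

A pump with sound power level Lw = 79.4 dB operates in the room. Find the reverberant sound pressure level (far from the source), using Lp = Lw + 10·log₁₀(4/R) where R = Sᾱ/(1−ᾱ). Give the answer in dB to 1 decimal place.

Σ(Sᵢαᵢ) = 114×0.14 + 85×0.03 + 85×0.12 = 28.710; total area S = 284.0 m².
ᾱ = 0.1011, so room constant R = A/(1−ᾱ) = 31.939 m².
Lp = 79.4 + 10·log₁₀(4/31.939) = 79.4 + (-9.02) = 70.4 dB.

70.4 dB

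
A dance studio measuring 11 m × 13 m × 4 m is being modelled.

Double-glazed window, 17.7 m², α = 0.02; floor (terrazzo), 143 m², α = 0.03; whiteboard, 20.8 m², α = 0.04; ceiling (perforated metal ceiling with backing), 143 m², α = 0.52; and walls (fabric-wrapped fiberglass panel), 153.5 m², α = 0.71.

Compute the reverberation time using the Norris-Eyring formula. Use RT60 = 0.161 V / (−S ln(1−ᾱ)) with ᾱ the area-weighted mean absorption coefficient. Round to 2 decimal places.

0.38 s

S = Σ Sᵢ = 478.0 m².
Absorption A = 17.7×0.02 + 143×0.03 + 20.8×0.04 + 143×0.52 + 153.5×0.71 = 188.821 sabins.
Mean coefficient ᾱ = A/S = 0.3950.
−S·ln(1−ᾱ) = −478.0 × ln(1 − 0.3950) = 240.208.
V = 11 × 13 × 4 = 572 m³.
RT60 = 0.161 × 572 / 240.208 = 0.38 s.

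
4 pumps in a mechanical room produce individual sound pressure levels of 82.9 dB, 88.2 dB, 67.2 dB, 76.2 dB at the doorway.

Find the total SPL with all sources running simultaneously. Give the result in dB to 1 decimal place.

Σ 10^(Lᵢ/10) = 9.026e+08.
L_total = 10·log₁₀(9.026e+08) = 89.6 dB.

89.6 dB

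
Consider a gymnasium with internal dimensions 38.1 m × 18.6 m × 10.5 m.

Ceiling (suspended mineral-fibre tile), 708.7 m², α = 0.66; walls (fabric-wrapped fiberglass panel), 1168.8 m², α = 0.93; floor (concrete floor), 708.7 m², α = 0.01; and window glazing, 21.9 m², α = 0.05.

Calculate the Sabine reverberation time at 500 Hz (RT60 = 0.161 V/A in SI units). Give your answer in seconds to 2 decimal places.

A = Σ Sᵢαᵢ = 708.7×0.66 + 1168.8×0.93 + 708.7×0.01 + 21.9×0.05 = 1562.908 sabins.
Volume V = 38.1 × 18.6 × 10.5 = 7440.93 m³.
Sabine: RT60 = 0.161 × 7440.93 / 1562.908 = 0.77 s.

0.77 s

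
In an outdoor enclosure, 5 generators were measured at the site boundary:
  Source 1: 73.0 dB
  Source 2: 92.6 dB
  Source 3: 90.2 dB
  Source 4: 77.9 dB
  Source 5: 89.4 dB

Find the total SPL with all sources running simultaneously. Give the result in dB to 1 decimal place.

Σ 10^(Lᵢ/10) = 3.819e+09.
Combined level = 10 log₁₀(3.819e+09) = 95.8 dB.

95.8 dB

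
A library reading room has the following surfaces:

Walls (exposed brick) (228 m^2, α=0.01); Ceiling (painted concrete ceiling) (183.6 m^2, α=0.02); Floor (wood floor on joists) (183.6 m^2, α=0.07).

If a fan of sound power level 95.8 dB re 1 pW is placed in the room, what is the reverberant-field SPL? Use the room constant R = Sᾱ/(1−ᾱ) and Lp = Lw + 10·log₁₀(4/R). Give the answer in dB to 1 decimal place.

A = 18.804 sabins; S = 595.2 m^2.
ᾱ = 18.804/595.2 = 0.0316; R = Sᾱ/(1−ᾱ) = 18.804/(1−0.0316) = 19.418 m^2.
Lp = Lw + 10 log₁₀(4/R) = 95.8 -6.86 = 88.9 dB.

88.9 dB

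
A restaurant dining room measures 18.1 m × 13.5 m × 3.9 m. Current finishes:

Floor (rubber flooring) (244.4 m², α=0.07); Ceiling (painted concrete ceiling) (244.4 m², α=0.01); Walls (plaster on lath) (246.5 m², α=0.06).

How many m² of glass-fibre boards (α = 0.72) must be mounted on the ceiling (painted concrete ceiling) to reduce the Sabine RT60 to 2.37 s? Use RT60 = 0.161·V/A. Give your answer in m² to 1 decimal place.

42.8

Total absorption A₁ = 244.4·0.07 + 244.4·0.01 + 246.5·0.06
  = 17.108 + 2.444 + 14.790 = 34.342 m² sabins.
Required A₂ = 0.161·952.965/2.37 = 64.737 sabins.
ΔA needed = 64.737 − 34.342 = 30.395 sabins.
Each m² of panel replacing the ceiling (painted concrete ceiling) adds (0.72 − 0.01) = 0.71 sabins.
Panel area = 30.395 / 0.71 = 42.8 m².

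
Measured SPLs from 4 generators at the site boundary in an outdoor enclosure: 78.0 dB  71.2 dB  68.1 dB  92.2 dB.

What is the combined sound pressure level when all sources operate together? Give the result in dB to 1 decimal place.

Converting to relative power and adding: 10^(78.0/10) + 10^(71.2/10) + 10^(68.1/10) + 10^(92.2/10) = 1.742e+09.
Back to dB: 10·log₁₀ Σ = 92.4 dB.

92.4 dB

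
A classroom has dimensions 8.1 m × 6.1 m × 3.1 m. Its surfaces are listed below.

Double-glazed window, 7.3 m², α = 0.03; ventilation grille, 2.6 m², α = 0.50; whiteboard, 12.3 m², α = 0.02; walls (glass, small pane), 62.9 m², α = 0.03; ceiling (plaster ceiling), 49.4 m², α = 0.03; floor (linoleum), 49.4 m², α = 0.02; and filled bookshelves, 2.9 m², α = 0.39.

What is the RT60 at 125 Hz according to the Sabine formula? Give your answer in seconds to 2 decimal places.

Summing Sᵢαᵢ: 0.219 + 1.300 + 0.246 + 1.887 + 1.482 + 0.988 + 1.131 → A = 7.253 sabins.
V = 8.1·6.1·3.1 = 153.171 m³.
T = 0.161 V/A = 0.161·153.171/7.253 = 3.40 s.

3.40 seconds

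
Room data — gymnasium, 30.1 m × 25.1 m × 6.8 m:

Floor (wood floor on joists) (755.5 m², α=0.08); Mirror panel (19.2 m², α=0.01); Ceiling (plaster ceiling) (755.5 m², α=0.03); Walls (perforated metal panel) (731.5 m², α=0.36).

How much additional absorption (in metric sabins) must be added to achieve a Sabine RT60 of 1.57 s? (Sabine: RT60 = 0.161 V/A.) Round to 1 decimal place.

180.2 sabins

Summing Sᵢαᵢ: 60.440 + 0.192 + 22.665 + 263.340 → A₁ = 346.637 sabins.
For T = 1.57 s, need A₂ = 0.161·V/T = 0.161·5137.468/1.57 = 526.836 sabins.
Shortfall: 526.836 − 346.637 = 180.2 sabins.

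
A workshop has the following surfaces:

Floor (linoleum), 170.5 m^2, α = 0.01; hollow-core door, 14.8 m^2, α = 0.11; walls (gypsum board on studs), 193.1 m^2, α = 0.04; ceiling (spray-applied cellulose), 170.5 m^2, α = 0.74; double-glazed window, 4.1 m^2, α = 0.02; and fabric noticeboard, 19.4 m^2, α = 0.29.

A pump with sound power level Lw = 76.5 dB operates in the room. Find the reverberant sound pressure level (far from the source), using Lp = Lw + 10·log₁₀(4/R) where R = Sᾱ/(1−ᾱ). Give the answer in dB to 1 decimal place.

59.7 dB

Σ(Sᵢαᵢ) = 170.5×0.01 + 14.8×0.11 + 193.1×0.04 + 170.5×0.74 + 4.1×0.02 + 19.4×0.29 = 142.935; total area S = 572.4 m^2.
ᾱ = 0.2497, so room constant R = A/(1−ᾱ) = 190.504 m^2.
Lp = Lw + 10 log₁₀(4/R) = 76.5 -16.78 = 59.7 dB.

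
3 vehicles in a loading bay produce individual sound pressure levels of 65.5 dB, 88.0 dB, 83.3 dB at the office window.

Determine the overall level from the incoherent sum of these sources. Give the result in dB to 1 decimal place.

Σ 10^(Lᵢ/10) = 8.483e+08.
L_total = 10·log₁₀(8.483e+08) = 89.3 dB.

89.3 dB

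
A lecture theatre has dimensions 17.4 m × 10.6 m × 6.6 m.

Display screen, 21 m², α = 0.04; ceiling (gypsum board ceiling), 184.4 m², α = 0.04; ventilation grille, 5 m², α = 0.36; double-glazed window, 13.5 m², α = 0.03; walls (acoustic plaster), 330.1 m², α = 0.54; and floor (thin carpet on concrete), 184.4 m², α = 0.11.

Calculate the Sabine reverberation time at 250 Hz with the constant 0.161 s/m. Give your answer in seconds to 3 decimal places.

Total absorption A = 21·0.04 + 184.4·0.04 + 5·0.36 + 13.5·0.03 + 330.1·0.54 + 184.4·0.11
  = 0.840 + 7.376 + 1.800 + 0.405 + 178.254 + 20.284 = 208.959 m² sabins.
V = 17.4·10.6·6.6 = 1217.304 m³.
T = 0.161 V/A = 0.161·1217.304/208.959 = 0.938 s.

0.938 seconds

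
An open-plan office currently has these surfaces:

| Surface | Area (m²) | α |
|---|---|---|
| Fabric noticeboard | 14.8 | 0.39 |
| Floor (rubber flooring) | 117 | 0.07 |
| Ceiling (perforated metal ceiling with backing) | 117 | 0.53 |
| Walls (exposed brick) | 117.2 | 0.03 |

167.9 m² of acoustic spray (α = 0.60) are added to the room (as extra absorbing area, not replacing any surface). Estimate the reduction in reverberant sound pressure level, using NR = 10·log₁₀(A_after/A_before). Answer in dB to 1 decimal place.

Summing Sᵢαᵢ: 5.772 + 8.190 + 62.010 + 3.516 → A_before = 79.488 sabins.
Treatment contributes 167.9·0.60 = 100.740 sabins.
New total A_after = 180.228 sabins.
Reduction = 10 log₁₀(A_after/A_before) = 10 log₁₀(2.2674) = 3.6 dB.

3.6 dB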